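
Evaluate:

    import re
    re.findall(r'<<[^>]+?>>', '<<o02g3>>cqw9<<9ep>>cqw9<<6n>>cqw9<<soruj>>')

['<<o02g3>>', '<<9ep>>', '<<6n>>', '<<soruj>>']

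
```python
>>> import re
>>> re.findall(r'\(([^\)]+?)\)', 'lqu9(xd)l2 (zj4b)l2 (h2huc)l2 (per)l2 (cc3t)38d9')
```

Matches: at [4:8] match '(xd)', group 1 = 'xd'; at [11:17] match '(zj4b)', group 1 = 'zj4b'; at [20:27] match '(h2huc)', group 1 = 'h2huc'; at [30:35] match '(per)', group 1 = 'per'; at [38:44] match '(cc3t)', group 1 = 'cc3t'.
Because there's exactly one group, `findall` drops the full match and keeps group 1 from each hit.

['xd', 'zj4b', 'h2huc', 'per', 'cc3t']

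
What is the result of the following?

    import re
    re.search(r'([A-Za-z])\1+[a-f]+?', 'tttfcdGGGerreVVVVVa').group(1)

't'

The match spans [0:4] → 'tttf'.
Captured: group 1 = 't'.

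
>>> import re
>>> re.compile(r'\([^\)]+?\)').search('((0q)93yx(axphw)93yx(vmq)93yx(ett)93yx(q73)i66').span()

`re.search` tries every starting position until one works.
The match spans [0:5] → '((0q)'.

(0, 5)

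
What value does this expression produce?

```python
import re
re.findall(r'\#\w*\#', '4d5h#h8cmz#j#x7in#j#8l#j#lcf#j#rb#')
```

Walking the string: at [4:11] → '#h8cmz#'; at [12:18] → '#x7in#'; at [19:23] → '#8l#'; at [24:29] → '#lcf#'; at [30:34] → '#rb#'.
Since nothing is captured, `findall` lists the 5 matched substrings directly.

['#h8cmz#', '#x7in#', '#8l#', '#lcf#', '#rb#']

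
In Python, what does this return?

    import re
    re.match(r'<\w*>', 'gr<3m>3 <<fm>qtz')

None

`re.match` only tries the pattern at the start of the string.
Here the pattern fails at index 0, so the call returns None.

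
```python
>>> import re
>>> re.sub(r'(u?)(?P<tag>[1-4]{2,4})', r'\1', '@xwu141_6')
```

'@xwu_6'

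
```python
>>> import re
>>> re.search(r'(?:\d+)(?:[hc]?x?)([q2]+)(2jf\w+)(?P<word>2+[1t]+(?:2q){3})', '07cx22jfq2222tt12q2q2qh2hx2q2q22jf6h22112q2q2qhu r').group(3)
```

'2112q2q2q'

The match spans [0:46] → '07cx22jfq2222tt12q2q2qh2hx2q2q22jf6h22112q2q2q'.
Captured: group 1 = '2', group 2 = '2jfq2222tt12q2q2qh2hx2q2q22jf6h2', group 3 = '2112q2q2q'.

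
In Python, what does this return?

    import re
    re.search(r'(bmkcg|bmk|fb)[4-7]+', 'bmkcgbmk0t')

Here no position works, so the call returns None.

None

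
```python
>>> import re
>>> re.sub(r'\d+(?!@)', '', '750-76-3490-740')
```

'---'

Because the assertion is negative and zero-width, positions next to the forbidden text are skipped.
Every occurrence is swapped for ''.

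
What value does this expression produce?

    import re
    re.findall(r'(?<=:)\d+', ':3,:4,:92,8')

['3', '4', '92']

Lookahead/lookbehind check context without consuming it, so the matched span excludes the asserted characters.
`findall` yields the raw match text (3 of them) because the pattern has no groups.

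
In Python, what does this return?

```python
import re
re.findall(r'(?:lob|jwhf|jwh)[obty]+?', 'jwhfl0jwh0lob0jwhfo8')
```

With no groups in the pattern, `findall` gives back each whole match — 1 here.

['jwhfo']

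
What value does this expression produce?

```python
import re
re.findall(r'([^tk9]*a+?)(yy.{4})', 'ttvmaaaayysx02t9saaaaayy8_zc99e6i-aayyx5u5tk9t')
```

Pattern: zero or more of any character except [tk9], then one or more of a literal 'a' (lazy) (captured); then the literal 'yy', then exactly 4 of any character (captured).
With 2 capturing groups, `findall` returns a 2-tuple per match.

[('vmaaaa', 'yysx02'), ('saaaaa', 'yy8_zc'), ('e6i-aa', 'yyx5u5')]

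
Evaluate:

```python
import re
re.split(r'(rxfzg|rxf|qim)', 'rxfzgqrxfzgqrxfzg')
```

['', 'rxfzg', 'q', 'rxfzg', 'q', 'rxfzg', '']

`|` is ordered: at each position the engine commits to the first alternative that works.
Matches to split on: at [0:5] → 'rxfzg'; at [6:11] → 'rxfzg'; at [12:17] → 'rxfzg'.
The group in the pattern means `split` returns the separators' captures alongside the pieces.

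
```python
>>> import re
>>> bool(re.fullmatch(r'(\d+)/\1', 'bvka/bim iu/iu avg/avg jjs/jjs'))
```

False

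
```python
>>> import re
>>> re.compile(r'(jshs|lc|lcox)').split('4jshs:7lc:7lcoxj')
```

Alternation tries branches left to right and keeps the first one that lets the overall match succeed at that position.
The group in the pattern means `split` returns the separators' captures alongside the pieces.

['4', 'jshs', ':7', 'lc', ':7', 'lc', 'oxj']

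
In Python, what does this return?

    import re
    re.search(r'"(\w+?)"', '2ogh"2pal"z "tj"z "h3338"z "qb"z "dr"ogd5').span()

Unlike `match`, `search` isn't anchored — it looks for the pattern anywhere in the string.
The match spans [4:10] → '"2pal"'.
Captured: group 1 = '2pal'.

(4, 10)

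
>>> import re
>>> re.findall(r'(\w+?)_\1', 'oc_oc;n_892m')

['oc']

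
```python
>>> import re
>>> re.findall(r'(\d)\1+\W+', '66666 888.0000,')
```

['6', '8', '0']

`\1` is not a pattern — it's the concrete string captured by group 1, re-applied verbatim.
Matches: at [0:6] match '66666 ', group 1 = '6'; at [6:10] match '888.', group 1 = '8'; at [10:15] match '0000,', group 1 = '0'.
One capturing group, so `findall` returns just the captured substring from each match — 3 in all.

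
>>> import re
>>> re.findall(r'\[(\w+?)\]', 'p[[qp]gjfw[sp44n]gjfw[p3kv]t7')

['qp', 'sp44n', 'p3kv']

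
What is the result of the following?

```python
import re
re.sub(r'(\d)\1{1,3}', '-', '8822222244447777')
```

A backreference is literal: `\1` must see the identical characters the first group matched.
Every occurrence is swapped for '-'.

'-----'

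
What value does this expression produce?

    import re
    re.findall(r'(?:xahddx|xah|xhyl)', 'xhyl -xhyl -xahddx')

['xhyl', 'xhyl', 'xahddx']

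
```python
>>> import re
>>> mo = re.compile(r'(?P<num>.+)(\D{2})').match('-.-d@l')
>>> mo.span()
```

`re.match` only tries the pattern at the start of the string.
The match spans [0:6] → '-.-d@l'.

(0, 6)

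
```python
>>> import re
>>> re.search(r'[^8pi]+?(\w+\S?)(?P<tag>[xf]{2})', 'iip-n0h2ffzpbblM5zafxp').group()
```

Pattern: one or more of any character except [8pi] (lazy); then one or more of a word character, then optionally a non-whitespace character (captured); then exactly 2 of one of [xf] (captured as 'tag').
`search` walks the string left to right and returns the first match it finds.
The match spans [3:21] → '-n0h2ffzpbblM5zafx'.
Captured: group 1 = 'n0h2ffzpbblM5za', group 2 = 'fx'.

'-n0h2ffzpbblM5zafx'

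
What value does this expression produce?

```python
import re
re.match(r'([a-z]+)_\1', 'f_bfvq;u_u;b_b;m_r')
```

None

`match` is anchored at position 0; if the pattern doesn't fit there, it returns None.
Here the pattern fails at index 0, so the call returns None.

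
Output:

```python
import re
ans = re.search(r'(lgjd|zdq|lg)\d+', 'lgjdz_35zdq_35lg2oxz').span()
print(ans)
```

(14, 17)

Unlike `match`, `search` isn't anchored — it looks for the pattern anywhere in the string.
The match spans [14:17] → 'lg2'.
Captured: group 1 = 'lg'.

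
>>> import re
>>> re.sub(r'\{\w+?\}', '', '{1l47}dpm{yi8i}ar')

'dpmar'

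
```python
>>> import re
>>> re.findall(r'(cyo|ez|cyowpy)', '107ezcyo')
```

Matches: at [3:5] match 'ez', group 1 = 'ez'; at [5:8] match 'cyo', group 1 = 'cyo'.
One capturing group, so `findall` returns just the captured substring from each match — 2 in all.

['ez', 'cyo']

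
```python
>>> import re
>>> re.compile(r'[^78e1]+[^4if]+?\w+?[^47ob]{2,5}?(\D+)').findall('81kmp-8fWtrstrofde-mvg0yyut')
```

['rstrofde-mvg']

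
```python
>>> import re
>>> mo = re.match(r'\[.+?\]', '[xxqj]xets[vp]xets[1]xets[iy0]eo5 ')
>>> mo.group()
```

With the lazy modifier that quantifier settles for the fewest repetitions that let the rest of the pattern succeed (the atoms after it are unaffected and can still be greedy).
With `match`, the pattern is implicitly anchored at the beginning.
The match spans [0:6] → '[xxqj]'.

'[xxqj]'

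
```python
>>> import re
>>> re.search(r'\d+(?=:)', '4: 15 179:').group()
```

'4'

Because the assertion is zero-width, the text it checks is not consumed and won't appear in the result.
Unlike `match`, `search` isn't anchored — it looks for the pattern anywhere in the string.
The match spans [0:1] → '4'.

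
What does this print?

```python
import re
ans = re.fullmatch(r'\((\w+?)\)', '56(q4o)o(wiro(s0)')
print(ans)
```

None

For `fullmatch`, every character of the input must be accounted for by the pattern.
Here the pattern can't cover the whole string, so the call returns None.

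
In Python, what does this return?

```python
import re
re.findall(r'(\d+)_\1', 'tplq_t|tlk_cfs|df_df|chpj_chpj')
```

[]

The backreference `\1` re-matches whatever the first group consumed, character for character.
With a single group, `findall` returns only what that group captured — 0 items.
Nothing in the string satisfies the pattern, so the list is empty.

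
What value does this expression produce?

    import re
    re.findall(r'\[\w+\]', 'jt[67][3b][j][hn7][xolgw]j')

With no groups in the pattern, `findall` gives back each whole match — 5 here.

['[67]', '[3b]', '[j]', '[hn7]', '[xolgw]']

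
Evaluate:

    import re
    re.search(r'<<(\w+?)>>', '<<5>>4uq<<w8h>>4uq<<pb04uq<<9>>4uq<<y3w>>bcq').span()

(0, 5)

`re.search` tries every starting position until one works.
The match spans [0:5] → '<<5>>'.
Captured: group 1 = '5'.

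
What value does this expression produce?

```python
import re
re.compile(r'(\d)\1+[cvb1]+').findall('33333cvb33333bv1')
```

A backreference is literal: `\1` must see the identical characters the first group matched.
`findall` collects group 1 from each match (2 total).

['3', '3']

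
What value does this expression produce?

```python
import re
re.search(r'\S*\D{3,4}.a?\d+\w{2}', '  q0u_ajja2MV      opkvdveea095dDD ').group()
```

The pattern matches zero or more of a non-whitespace character, then 3 to 4 of a non-digit, then any character; then optionally the literal 'a', then one or more of a digit, then exactly 2 of a word character.
The match spans [2:13] → 'q0u_ajja2MV'.

'q0u_ajja2MV'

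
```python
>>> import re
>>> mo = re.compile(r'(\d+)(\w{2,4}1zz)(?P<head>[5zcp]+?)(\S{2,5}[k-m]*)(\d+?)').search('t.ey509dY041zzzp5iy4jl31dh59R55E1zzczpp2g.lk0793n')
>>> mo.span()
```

A `+?`/`*?`/`{m,n}?` starts at its minimum and grows only as far as needed for what follows to match.
The match spans [4:20] → '509dY041zzzp5iy4'.

(4, 20)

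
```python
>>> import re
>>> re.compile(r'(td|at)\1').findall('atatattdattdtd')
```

['at', 'td']

`\1` has to match the exact text group 1 already captured.
Matches: at [0:4] match 'atat', group 1 = 'at'; at [10:14] match 'tdtd', group 1 = 'td'.
One capturing group, so `findall` returns just the captured substring from each match — 2 in all.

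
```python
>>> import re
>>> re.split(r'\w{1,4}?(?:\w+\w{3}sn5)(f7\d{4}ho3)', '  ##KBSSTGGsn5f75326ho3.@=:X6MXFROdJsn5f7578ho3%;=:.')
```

Pattern: 1 to 4 of a word character (lazy); then one or more of a word character, then exactly 3 of a word character, then the literal 'sn5' (non-capturing group); then the literal 'f7', then exactly 4 of a digit, then the literal 'ho3' (captured).
Matches to split on: at [4:23] → 'KBSSTGGsn5f75326ho3'.
`re.split` interleaves the captured-group text with the surrounding fragments.

['  ##', 'f75326ho3', '.@=:X6MXFROdJsn5f7578ho3%;=:.']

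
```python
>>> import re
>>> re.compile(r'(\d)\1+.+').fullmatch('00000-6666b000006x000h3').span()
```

`re.fullmatch` requires the pattern to consume the entire string.
The match spans [0:23] → '00000-6666b000006x000h3'.

(0, 23)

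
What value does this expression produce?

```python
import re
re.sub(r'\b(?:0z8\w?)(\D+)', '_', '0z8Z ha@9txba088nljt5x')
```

'_9txba088nljt5x'

Pattern: a word boundary (`\b`, zero-width); then the literal '0z8', then optionally a word character (non-capturing group); then one or more of a non-digit (captured).
Each match is replaced by '_'.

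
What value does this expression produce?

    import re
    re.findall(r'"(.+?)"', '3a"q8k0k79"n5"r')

Lazy quantifiers expand one character at a time until the remainder of the pattern can match.
Matches: at [2:11] match '"q8k0k79"', group 1 = 'q8k0k79'.
One capturing group, so `findall` returns just the captured substring from the one match — 1 in all.

['q8k0k79']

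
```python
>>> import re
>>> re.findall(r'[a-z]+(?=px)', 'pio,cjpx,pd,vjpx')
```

['cj', 'vj']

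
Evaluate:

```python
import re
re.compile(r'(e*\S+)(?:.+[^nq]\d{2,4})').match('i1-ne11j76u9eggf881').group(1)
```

Pattern: zero or more of a literal 'e', then one or more of a non-whitespace character (captured); then one or more of any character, then any character except [nq], then 2 to 4 of a digit (non-capturing group).
`re.match` only tries the pattern at the start of the string.
The match spans [0:19] → 'i1-ne11j76u9eggf881'.
Captured: group 1 = 'i1-ne11j76u9egg'.

'i1-ne11j76u9egg'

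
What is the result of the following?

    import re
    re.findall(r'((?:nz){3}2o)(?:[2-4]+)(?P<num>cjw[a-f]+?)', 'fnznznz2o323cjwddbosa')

[('nznznz2o', 'cjwd')]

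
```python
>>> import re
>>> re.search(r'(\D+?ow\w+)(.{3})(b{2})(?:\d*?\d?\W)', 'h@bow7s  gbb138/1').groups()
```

The match spans [0:16] → 'h@bow7s  gbb138/'.
Captured: group 1 = 'h@bow7s', group 2 = '  g', group 3 = 'bb'.

('h@bow7s', '  g', 'bb')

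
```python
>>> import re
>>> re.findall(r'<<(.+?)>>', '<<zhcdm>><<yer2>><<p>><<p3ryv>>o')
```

['zhcdm', 'yer2', 'p', 'p3ryv']

A non-greedy quantifier consumes as few characters as it can — just enough that the remainder of the pattern still matches from where it stops; whatever follows it matches normally.
Walking the string: at [0:9] match '<<zhcdm>>', group 1 = 'zhcdm'; at [9:17] match '<<yer2>>', group 1 = 'yer2'; at [17:22] match '<<p>>', group 1 = 'p'; at [22:31] match '<<p3ryv>>', group 1 = 'p3ryv'.
`findall` collects group 1 from each match (4 total).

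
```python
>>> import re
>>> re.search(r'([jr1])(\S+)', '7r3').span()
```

(1, 3)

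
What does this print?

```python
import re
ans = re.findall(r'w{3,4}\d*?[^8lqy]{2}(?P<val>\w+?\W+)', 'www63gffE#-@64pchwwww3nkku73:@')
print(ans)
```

['gffE#-@', 'kku73:@']

`findall` collects group 1 from each match (2 total).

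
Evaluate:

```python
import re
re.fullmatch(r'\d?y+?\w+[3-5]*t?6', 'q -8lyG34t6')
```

None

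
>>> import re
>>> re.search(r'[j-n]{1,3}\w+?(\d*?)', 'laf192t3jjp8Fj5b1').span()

With the lazy modifier that quantifier settles for the fewest repetitions that let the rest of the pattern succeed (the atoms after it are unaffected and can still be greedy).
The match spans [0:2] → 'la'.

(0, 2)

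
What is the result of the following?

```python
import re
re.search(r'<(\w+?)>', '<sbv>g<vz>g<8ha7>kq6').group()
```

The match spans [0:5] → '<sbv>'.

'<sbv>'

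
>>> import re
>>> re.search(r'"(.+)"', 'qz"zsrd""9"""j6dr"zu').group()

'"zsrd""9"""j6dr"'

`search` walks the string left to right and returns the first match it finds.
The match spans [2:18] → '"zsrd""9"""j6dr"'.
Captured: group 1 = 'zsrd""9"""j6dr'.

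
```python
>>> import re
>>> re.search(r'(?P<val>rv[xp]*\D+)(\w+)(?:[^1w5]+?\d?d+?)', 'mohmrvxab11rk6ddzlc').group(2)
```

'11rk6'

The match spans [4:16] → 'rvxab11rk6dd'.
Captured: group 1 = 'rvxab', group 2 = '11rk6'.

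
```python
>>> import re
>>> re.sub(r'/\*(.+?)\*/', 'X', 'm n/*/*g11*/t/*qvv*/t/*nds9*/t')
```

'm nXtXtXt'

Matches: at [3:12] → '/*/*g11*/'; at [13:20] → '/*qvv*/'; at [21:29] → '/*nds9*/'.
Each match is replaced by 'X'.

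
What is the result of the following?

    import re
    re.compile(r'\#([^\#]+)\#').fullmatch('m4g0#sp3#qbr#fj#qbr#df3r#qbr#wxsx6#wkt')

`fullmatch` succeeds only if the pattern covers the string from start to end.
Here the pattern can't cover the whole string, so the call returns None.

None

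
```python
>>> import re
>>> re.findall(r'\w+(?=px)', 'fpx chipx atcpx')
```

The positive lookaround only admits positions where the adjacent text matches; those characters stay outside the span.
Scanning left to right: at [0:1] → 'f'; at [4:7] → 'chi'; at [10:13] → 'atc'.
Since nothing is captured, `findall` lists the 3 matched substrings directly.

['f', 'chi', 'atc']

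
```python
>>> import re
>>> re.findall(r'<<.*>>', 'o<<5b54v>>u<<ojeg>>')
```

Scanning left to right: at [1:19] → '<<5b54v>>u<<ojeg>>'.
With no groups in the pattern, `findall` gives back each whole match — 1 here.

['<<5b54v>>u<<ojeg>>']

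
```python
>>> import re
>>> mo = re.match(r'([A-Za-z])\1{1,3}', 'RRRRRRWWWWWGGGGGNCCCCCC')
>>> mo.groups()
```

('R',)

`\1` has to match the exact text group 1 already captured.
`match` is anchored at position 0; if the pattern doesn't fit there, it returns None.
The match spans [0:4] → 'RRRR'.
Captured: group 1 = 'R'.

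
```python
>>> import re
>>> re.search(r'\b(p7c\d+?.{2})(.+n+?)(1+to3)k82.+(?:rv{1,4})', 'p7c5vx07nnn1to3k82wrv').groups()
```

('p7c5vx', '07nnn', '1to3')

Pattern: a word boundary (`\b`, zero-width); then the literal 'p7c', then one or more of a digit (lazy), then exactly 2 of any character (captured); then one or more of any character, then one or more of a literal 'n' (lazy) (captured); then one or more of the literal '1', then the literal 'to3' (captured); then the literal 'k82', then one or more of any character; then the literal 'r', then 1 to 4 of a literal 'v' (non-capturing group).
`re.search` tries every starting position until one works.
The match spans [0:21] → 'p7c5vx07nnn1to3k82wrv'.
Captured: group 1 = 'p7c5vx', group 2 = '07nnn', group 3 = '1to3'.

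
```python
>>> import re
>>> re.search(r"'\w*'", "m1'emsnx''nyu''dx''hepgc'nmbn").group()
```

"'emsnx'"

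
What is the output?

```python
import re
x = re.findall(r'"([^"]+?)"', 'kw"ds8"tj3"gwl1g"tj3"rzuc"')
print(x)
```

`findall` collects group 1 from each match (3 total).

['ds8', 'gwl1g', 'rzuc']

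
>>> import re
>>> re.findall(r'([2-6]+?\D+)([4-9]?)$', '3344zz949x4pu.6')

[('4pu.', '6')]

The pattern matches one or more of a character in [2-6] (lazy), then one or more of a non-digit (captured); then optionally a character in [4-9] (captured); then anchored at the end.
Walking the string: at [10:15] match '4pu.6', groups = ('4pu.', '6').
2 groups means the one result is a tuple of 2 captured strings — 1 here.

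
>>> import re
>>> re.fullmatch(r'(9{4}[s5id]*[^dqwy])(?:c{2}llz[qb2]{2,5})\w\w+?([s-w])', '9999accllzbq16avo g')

None

`fullmatch` succeeds only if the pattern covers the string from start to end.
Here the pattern can't cover the whole string, so the call returns None.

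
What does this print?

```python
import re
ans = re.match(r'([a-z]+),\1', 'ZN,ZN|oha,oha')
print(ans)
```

None

`\1` has to match the exact text group 1 already captured.
`match` is anchored at position 0; if the pattern doesn't fit there, it returns None.
Here the pattern fails at index 0, so the call returns None.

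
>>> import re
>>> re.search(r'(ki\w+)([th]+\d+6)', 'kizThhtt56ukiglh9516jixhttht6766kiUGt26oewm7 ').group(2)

The match spans [0:39] → 'kizThhtt56ukiglh9516jixhttht6766kiUGt26'.
Captured: group 1 = 'kizThhtt56ukiglh9516jixhttht6766kiUG', group 2 = 't26'.

't26'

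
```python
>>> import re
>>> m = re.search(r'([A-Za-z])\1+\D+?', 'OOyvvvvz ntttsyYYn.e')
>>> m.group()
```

The backreference `\1` re-matches whatever the first group consumed, character for character.
Unlike `match`, `search` isn't anchored — it looks for the pattern anywhere in the string.
The match spans [0:3] → 'OOy'.
Captured: group 1 = 'O'.

'OOy'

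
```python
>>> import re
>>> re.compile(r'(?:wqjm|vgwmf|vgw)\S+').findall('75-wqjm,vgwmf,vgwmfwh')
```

Walking the string: at [3:21] → 'wqjm,vgwmf,vgwmfwh'.
`findall` yields the raw match text (1 of them) because the pattern has no groups.

['wqjm,vgwmf,vgwmfwh']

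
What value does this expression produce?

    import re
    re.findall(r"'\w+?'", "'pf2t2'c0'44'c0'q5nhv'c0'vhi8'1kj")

["'pf2t2'", "'44'", "'q5nhv'", "'vhi8'"]

Matches: at [0:7] → "'pf2t2'"; at [9:13] → "'44'"; at [15:22] → "'q5nhv'"; at [24:30] → "'vhi8'".
With no groups in the pattern, `findall` gives back each whole match — 4 here.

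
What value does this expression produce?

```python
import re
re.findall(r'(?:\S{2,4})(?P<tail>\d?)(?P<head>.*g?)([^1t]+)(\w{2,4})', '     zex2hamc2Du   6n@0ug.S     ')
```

With 4 capturing groups, `findall` returns a 4-tuple per match.

[('', 'hamc2Du   6n@', '0', 'ug')]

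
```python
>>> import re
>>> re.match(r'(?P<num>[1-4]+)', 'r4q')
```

None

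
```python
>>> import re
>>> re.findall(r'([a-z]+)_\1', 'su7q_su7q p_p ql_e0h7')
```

['p']

After group 1 captures some text, `\1` only succeeds where that same text appears again.
Walking the string: at [10:13] match 'p_p', group 1 = 'p'.
Because there's exactly one group, `findall` drops the full match and keeps group 1 from the one hit.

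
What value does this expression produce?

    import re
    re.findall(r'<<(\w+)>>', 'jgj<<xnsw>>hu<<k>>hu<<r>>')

['xnsw', 'k', 'r']

With a single group, `findall` returns only what that group captured — 3 items.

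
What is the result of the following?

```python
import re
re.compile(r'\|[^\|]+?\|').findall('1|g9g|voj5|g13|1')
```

['|g9g|', '|g13|']

Matches: at [1:6] → '|g9g|'; at [10:15] → '|g13|'.
No capturing groups, so `findall` returns the 2 full match strings.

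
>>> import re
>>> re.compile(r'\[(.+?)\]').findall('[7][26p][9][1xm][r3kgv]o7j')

['7', '26p', '9', '1xm', 'r3kgv']

A non-greedy quantifier consumes as few characters as it can — just enough that the remainder of the pattern still matches from where it stops; whatever follows it matches normally.
Matches: at [0:3] match '[7]', group 1 = '7'; at [3:8] match '[26p]', group 1 = '26p'; at [8:11] match '[9]', group 1 = '9'; at [11:16] match '[1xm]', group 1 = '1xm'; at [16:23] match '[r3kgv]', group 1 = 'r3kgv'.
`findall` collects group 1 from each match (5 total).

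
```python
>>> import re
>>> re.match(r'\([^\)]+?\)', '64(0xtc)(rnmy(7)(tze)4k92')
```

None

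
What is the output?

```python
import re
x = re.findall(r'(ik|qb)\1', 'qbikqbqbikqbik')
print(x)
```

['qb']

The backreference `\1` re-matches whatever the first group consumed, character for character.
Matches: at [4:8] match 'qbqb', group 1 = 'qb'.
One capturing group, so `findall` returns just the captured substring from the one match — 1 in all.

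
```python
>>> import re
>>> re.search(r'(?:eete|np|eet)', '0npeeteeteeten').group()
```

The match spans [1:3] → 'np'.

'np'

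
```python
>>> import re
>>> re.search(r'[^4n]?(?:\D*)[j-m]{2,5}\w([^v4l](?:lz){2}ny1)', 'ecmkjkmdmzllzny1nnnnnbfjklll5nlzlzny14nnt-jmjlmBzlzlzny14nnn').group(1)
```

'nlzlzny1'

The match spans [15:37] → '1nnnnnbfjklll5nlzlzny1'.
Captured: group 1 = 'nlzlzny1'.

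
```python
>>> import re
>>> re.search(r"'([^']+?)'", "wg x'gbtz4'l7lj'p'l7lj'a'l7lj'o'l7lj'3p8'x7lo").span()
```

(4, 11)

The match spans [4:11] → "'gbtz4'".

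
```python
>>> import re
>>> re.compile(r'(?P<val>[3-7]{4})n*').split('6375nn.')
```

['', '6375', '.']

Because the pattern has a capturing group, `split` also inserts each captured text between the pieces.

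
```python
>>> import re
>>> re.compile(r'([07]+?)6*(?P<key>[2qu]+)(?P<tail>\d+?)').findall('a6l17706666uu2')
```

[('770', 'uu', '2')]

3 groups means the one result is a tuple of 3 captured strings — 1 here.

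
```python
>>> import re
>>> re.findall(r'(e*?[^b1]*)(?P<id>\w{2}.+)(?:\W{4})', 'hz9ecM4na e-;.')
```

[]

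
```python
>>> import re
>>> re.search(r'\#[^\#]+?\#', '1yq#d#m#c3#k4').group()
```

'#d#'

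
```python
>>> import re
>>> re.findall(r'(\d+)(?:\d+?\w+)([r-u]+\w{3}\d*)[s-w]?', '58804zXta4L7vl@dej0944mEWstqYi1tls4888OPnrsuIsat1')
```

[('5880', 'ta4L7'), ('094', 'sat1')]

Pattern: one or more of a digit (captured); then one or more of a digit (lazy), then one or more of a word character (non-capturing group); then one or more of a character in [r-u], then exactly 3 of a word character, then zero or more of a digit (captured); then optionally a character in [s-w].
Walking the string: at [0:13] match '58804zXta4L7v', groups = ('5880', 'ta4L7'); at [18:49] match '0944mEWstqYi1tls4888OPnrsuIsat1', groups = ('094', 'sat1').
2 groups means each result is a tuple of 2 captured strings — 2 here.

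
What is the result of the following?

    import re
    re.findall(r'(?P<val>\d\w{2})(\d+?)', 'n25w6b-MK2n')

[('25w', '6')]

The pattern matches a digit, then exactly 2 of a word character (captured as 'val'); then one or more of a digit (lazy) (captured).
Matches: at [1:5] match '25w6', groups = ('25w', '6').
2 groups means the one result is a tuple of 2 captured strings — 1 here.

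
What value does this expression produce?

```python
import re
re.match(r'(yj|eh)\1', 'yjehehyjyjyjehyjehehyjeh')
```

None

With `match`, the pattern is implicitly anchored at the beginning.
Here the string doesn't start with a match, so the call returns None.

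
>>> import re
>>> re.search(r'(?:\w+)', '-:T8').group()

The match spans [2:4] → 'T8'.

'T8'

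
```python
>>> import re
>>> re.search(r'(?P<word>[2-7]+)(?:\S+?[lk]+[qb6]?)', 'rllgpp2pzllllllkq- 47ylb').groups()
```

('2',)

This matches one or more of a character in [2-7] (captured as 'word'); then one or more of a non-whitespace character (lazy), then one or more of one of [lk], then optionally one of [qb6] (non-capturing group).
`re.search` tries every starting position until one works.
The match spans [6:17] → '2pzllllllkq'.
Captured: group 1 = '2'.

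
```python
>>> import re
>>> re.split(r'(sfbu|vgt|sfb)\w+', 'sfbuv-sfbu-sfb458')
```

Alternation tries branches left to right and keeps the first one that lets the overall match succeed at that position.
Because the pattern has a capturing group, `split` also inserts each captured text between the pieces.

['', 'sfbu', '-', 'sfb', '-', 'sfb', '']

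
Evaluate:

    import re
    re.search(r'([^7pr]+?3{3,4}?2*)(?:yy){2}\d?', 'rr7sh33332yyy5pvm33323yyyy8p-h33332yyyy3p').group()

Pattern: one or more of any character except [7pr] (lazy), then 3 to 4 of a literal '3' (lazy), then zero or more of a literal '2' (captured); then the literal 'yy' repeated 2 times, then optionally a digit.
The match spans [28:40] → '-h33332yyyy3'.

'-h33332yyyy3'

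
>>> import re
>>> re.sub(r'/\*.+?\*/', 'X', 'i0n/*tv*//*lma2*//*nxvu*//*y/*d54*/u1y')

Because the quantifier is non-greedy, it stops expanding at the earliest point where the rest of the pattern can succeed.
`sub` substitutes 'X' at each match site.

'i0nXXXXu1y'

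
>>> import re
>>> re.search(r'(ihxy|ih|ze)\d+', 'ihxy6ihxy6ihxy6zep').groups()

('ihxy',)

The match spans [0:5] → 'ihxy6'.
Captured: group 1 = 'ihxy'.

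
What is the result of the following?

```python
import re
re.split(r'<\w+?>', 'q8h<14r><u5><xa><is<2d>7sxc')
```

['q8h', '', '', '<is', '7sxc']

Matches to split on: at [3:8] → '<14r>'; at [8:12] → '<u5>'; at [12:16] → '<xa>'; at [19:23] → '<2d>'.
The string is cut at each match, leaving 5 pieces.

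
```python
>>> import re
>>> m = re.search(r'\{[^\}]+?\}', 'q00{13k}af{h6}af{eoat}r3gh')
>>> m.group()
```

Unlike `match`, `search` isn't anchored — it looks for the pattern anywhere in the string.
The match spans [3:8] → '{13k}'.

'{13k}'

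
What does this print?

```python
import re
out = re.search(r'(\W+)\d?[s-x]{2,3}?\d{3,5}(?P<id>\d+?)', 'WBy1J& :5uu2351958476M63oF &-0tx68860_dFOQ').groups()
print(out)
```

('& :', '5')

The pattern matches one or more of a non-word character (captured); then optionally a digit, then 2 to 3 of a character in [s-x] (lazy), then 3 to 5 of a digit; then one or more of a digit (lazy) (captured as 'id').
Because the quantifier is non-greedy, it stops expanding at the earliest point where the rest of the pattern can succeed.
`re.search` tries every starting position until one works.
The match spans [5:17] → '& :5uu235195'.
Captured: group 1 = '& :', group 2 = '5'.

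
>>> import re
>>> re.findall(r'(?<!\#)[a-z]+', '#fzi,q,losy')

['zi', 'q', 'losy']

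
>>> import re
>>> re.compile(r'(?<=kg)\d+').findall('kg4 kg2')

['4', '2']

The lookaround is zero-width — it requires the adjacent text to match without consuming it, so the asserted text isn't part of the match.
Walking the string: at [2:3] → '4'; at [6:7] → '2'.
`findall` yields the raw match text (2 of them) because the pattern has no groups.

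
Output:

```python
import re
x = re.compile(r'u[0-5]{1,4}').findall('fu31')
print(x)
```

['u31']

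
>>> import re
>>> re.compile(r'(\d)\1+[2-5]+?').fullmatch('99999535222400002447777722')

`fullmatch` succeeds only if the pattern covers the string from start to end.
Here there's no way to consume every character, so the call returns None.

None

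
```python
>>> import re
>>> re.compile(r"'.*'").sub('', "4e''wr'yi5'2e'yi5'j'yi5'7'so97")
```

Every occurrence is swapped for ''.

'4eso97'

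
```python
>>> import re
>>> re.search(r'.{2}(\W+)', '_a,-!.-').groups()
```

(',-!.-',)

The match spans [0:7] → '_a,-!.-'.
Captured: group 1 = ',-!.-'.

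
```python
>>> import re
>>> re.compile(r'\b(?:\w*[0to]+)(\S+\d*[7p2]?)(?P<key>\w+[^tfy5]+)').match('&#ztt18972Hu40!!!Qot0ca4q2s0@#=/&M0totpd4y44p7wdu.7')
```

None

Pattern: a word boundary (`\b`, zero-width); then zero or more of a word character, then one or more of one of [0to] (non-capturing group); then one or more of a non-whitespace character, then zero or more of a digit, then optionally one of [7p2] (captured); then one or more of a word character, then one or more of any character except [tfy5] (captured as 'key').
`re.match` won't scan ahead — the pattern has to work from the very first character.
Here position 0 doesn't satisfy it, so the call returns None.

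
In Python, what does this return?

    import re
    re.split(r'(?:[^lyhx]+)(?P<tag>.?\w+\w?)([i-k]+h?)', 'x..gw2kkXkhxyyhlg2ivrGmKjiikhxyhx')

['x', 'hxyyhlg2ivrGmKjii', 'kh', 'xyhx']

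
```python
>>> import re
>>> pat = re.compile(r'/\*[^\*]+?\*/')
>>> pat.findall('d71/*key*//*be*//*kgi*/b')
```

Scanning left to right: at [3:10] → '/*key*/'; at [10:16] → '/*be*/'; at [16:23] → '/*kgi*/'.
Since nothing is captured, `findall` lists the 3 matched substrings directly.

['/*key*/', '/*be*/', '/*kgi*/']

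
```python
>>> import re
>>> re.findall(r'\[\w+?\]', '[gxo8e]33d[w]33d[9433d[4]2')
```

Walking the string: at [0:7] → '[gxo8e]'; at [10:13] → '[w]'; at [22:25] → '[4]'.
`findall` yields the raw match text (3 of them) because the pattern has no groups.

['[gxo8e]', '[w]', '[4]']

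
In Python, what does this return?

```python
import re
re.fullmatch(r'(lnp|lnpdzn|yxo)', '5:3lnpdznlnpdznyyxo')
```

None

`re.fullmatch` requires the pattern to consume the entire string.
Here the string isn't matched end-to-end, so the call returns None.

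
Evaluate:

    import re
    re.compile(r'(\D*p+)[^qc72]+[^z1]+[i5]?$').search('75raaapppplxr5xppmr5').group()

'raaapppplxr5xppmr5'

This matches zero or more of a non-digit, then one or more of a literal 'p' (captured); then one or more of any character except [qc72], then one or more of any character except [z1], then optionally one of [i5]; then anchored at the end.
`re.search` scans for the first position where the pattern succeeds.
The match spans [2:20] → 'raaapppplxr5xppmr5'.
Captured: group 1 = 'raaapppp'.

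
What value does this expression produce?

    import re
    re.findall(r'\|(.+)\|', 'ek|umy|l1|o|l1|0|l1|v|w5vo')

['umy|l1|o|l1|0|l1|v']

Walking the string: at [2:22] match '|umy|l1|o|l1|0|l1|v|', group 1 = 'umy|l1|o|l1|0|l1|v'.
One capturing group, so `findall` returns just the captured substring from the one match — 1 in all.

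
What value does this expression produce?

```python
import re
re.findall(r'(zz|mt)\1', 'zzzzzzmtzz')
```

['zz']

After group 1 captures some text, `\1` only succeeds where that same text appears again.
`findall` collects group 1 from the one match (1 total).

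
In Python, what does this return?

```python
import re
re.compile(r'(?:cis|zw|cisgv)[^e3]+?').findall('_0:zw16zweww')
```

['zw1']

Since nothing is captured, `findall` lists the 1 matched substring directly.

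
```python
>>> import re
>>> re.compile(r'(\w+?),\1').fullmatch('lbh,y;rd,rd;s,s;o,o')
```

`fullmatch` succeeds only if the pattern covers the string from start to end.
Here the pattern can't cover the whole string, so the call returns None.

None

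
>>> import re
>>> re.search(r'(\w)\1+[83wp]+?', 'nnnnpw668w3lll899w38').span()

The backreference `\1` re-matches whatever the first group consumed, character for character.
The match spans [0:5] → 'nnnnp'.

(0, 5)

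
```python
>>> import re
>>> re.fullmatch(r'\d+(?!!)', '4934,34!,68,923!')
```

The negative lookahead/lookbehind blocks any match where the forbidden context is present.
`re.fullmatch` is like wrapping the pattern in `^…$` (in single-line mode).
Here the string isn't matched end-to-end, so the call returns None.

None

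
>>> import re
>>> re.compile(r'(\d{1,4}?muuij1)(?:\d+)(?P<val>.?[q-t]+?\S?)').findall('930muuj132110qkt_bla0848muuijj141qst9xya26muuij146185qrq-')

This matches 1 to 4 of a digit (lazy), then the literal 'muu', then the literal 'ij1' (captured); then one or more of a digit (non-capturing group); then optionally any character, then one or more of a character in [q-t] (lazy), then optionally a non-whitespace character (captured as 'val').
With the lazy modifier that quantifier settles for the fewest repetitions that let the rest of the pattern succeed (the atoms after it are unaffected and can still be greedy).
Scanning left to right: at [40:56] match '26muuij146185qrq', groups = ('26muuij1', 'qrq').
With 2 capturing groups, `findall` returns a 2-tuple per match.

[('26muuij1', 'qrq')]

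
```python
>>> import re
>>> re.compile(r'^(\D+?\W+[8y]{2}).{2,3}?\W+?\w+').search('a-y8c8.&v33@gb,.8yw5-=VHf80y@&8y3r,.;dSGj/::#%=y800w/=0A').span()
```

(0, 11)

The pattern matches anchored at the start of the string; then one or more of a non-digit (lazy), then one or more of a non-word character, then exactly 2 of one of [8y] (captured); then 2 to 3 of any character (lazy); then one or more of a non-word character (lazy); then one or more of a word character.
Unlike `match`, `search` isn't anchored — it looks for the pattern anywhere in the string.
The match spans [0:11] → 'a-y8c8.&v33'.
Captured: group 1 = 'a-y8'.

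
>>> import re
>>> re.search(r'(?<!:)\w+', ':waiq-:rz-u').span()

(2, 5)

The negative lookahead/lookbehind blocks any match where the forbidden context is present.
The match spans [2:5] → 'aiq'.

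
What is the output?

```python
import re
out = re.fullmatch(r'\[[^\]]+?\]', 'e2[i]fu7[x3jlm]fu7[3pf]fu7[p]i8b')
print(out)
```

None

For `fullmatch`, every character of the input must be accounted for by the pattern.
Here the pattern can't cover the whole string, so the call returns None.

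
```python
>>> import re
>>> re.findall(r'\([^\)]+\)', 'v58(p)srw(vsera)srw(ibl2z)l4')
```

['(p)', '(vsera)', '(ibl2z)']

Since nothing is captured, `findall` lists the 3 matched substrings directly.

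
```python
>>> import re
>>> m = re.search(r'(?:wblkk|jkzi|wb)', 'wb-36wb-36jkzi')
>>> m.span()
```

`search` walks the string left to right and returns the first match it finds.
The match spans [0:2] → 'wb'.

(0, 2)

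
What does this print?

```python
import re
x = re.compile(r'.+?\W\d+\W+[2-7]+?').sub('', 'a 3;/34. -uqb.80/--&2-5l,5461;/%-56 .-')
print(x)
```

This matches one or more of any character (lazy), then a non-word character; then one or more of a digit, then one or more of a non-word character, then one or more of a character in [2-7] (lazy).
Every occurrence is swapped for ''.

6 .-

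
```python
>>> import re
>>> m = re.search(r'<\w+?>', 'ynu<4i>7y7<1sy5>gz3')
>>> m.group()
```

The match spans [3:7] → '<4i>'.

'<4i>'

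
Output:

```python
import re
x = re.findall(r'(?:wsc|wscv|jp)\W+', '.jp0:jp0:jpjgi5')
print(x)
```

With no groups in the pattern, `findall` gives back each whole match — 0 here.
Nothing in the string satisfies the pattern, so the list is empty.

[]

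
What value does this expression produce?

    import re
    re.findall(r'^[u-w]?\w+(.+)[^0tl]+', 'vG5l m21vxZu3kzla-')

The pattern matches anchored at the start of the string; then optionally a character in [u-w], then one or more of a word character; then one or more of any character (captured); then one or more of any character except [0tl].
Matches: at [0:18] match 'vG5l m21vxZu3kzla-', group 1 = ' m21vxZu3kzla'.
With a single group, `findall` returns only what that group captured — 1 item.

[' m21vxZu3kzla']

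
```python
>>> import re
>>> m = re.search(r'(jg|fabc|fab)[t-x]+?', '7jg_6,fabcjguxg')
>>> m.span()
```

The match spans [10:13] → 'jgu'.

(10, 13)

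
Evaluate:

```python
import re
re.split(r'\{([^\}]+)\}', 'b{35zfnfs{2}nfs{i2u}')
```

Matches to split on: at [1:12] → '{35zfnfs{2}'; at [15:20] → '{i2u}'.
`re.split` interleaves the captured-group text with the surrounding fragments.

['b', '35zfnfs{2', 'nfs', 'i2u', '']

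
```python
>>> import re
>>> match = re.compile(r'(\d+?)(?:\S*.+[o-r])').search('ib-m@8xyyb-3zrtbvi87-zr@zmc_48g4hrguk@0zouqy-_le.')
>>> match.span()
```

(5, 43)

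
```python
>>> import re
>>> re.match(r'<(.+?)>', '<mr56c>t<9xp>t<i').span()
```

(0, 7)

`match` is anchored at position 0; if the pattern doesn't fit there, it returns None.
The match spans [0:7] → '<mr56c>'.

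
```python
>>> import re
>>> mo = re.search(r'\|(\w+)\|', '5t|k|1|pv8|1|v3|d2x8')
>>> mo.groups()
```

('k',)

The match spans [2:5] → '|k|'.
Captured: group 1 = 'k'.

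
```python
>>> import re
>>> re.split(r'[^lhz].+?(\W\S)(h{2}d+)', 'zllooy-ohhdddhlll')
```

With a capturing group present, the delimiter's captured portion is kept in the result list.

['zll', '-o', 'hhddd', 'hlll']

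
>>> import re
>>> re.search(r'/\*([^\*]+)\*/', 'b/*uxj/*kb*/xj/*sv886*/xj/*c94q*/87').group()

The match spans [6:12] → '/*kb*/'.

'/*kb*/'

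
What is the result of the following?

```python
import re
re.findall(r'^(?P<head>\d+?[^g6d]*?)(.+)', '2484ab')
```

The pattern matches anchored at the start of the string; then one or more of a digit (lazy), then zero or more of any character except [g6d] (lazy) (captured as 'head'); then one or more of any character (captured).
A non-greedy quantifier consumes as few characters as it can — just enough that the remainder of the pattern still matches from where it stops; whatever follows it matches normally.
Scanning left to right: at [0:6] match '2484ab', groups = ('2', '484ab').
2 groups means the one result is a tuple of 2 captured strings — 1 here.

[('2', '484ab')]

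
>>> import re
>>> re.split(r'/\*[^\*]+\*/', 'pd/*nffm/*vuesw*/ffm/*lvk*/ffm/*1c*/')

['pd/*nffm', 'ffm', 'ffm', '']

Matches to split on: at [8:17] → '/*vuesw*/'; at [20:27] → '/*lvk*/'; at [30:36] → '/*1c*/'.
Each match becomes a cut point; 4 segments remain.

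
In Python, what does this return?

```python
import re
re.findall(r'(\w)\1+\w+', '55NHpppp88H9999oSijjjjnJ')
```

The backreference `\1` re-matches whatever the first group consumed, character for character.
With a single group, `findall` returns only what that group captured — 1 item.

['5']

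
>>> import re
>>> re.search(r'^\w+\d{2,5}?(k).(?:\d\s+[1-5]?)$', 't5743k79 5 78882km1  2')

None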